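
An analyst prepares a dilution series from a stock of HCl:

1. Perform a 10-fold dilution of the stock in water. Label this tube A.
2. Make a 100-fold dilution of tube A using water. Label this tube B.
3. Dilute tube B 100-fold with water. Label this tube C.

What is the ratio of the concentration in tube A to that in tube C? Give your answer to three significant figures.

Step 1: 10-fold → factor 10
Step 2: 100-fold → factor 100
Step 3: 100-fold → factor 100
Dilution factor to tube A = 10; to tube C = 1 × 10^5
[tube A]/[tube C] = (factor to tube C)/(factor to tube A) = 1 × 10^5/10 = 1.00 × 10^4

1.00 × 10^4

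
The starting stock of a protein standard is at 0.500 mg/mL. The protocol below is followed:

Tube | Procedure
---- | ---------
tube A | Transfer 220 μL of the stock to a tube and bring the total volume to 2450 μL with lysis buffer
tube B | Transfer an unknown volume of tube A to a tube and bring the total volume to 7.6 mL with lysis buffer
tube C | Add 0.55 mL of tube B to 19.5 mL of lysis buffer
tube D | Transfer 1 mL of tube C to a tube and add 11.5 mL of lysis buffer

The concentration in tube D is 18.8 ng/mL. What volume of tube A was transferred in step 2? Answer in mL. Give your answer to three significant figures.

1.45 mL

Step 1: 220 μL brought to 2450 μL → factor 2450/220 = 11.136
Step 2: v brought to 7.6 mL → factor = 7.6 mL/v
Step 3: 0.55 mL + 19.5 mL = 20.05 mL total → factor 20.05/0.55 = 36.455
Step 4: 1 mL + 11.5 mL = 12.5 mL total → factor 12.5/1 = 12.5
Product of known-step factors = 5074.6
Overall factor = 0.500 mg/mL / (18.8 ng/mL) = 26596
Step-2 factor = 26596 / 5074.6 = 5.2409
v = 7.6 mL / 5.2409 = 1.45 mL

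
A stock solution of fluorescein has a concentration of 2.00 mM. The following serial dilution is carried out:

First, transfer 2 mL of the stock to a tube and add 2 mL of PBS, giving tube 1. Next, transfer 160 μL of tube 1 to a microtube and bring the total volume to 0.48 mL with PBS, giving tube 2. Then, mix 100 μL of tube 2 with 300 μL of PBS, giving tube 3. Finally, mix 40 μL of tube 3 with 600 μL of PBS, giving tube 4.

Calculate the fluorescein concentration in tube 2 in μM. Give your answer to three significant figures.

Step 1: 2 mL + 2 mL = 4 mL total → factor 4/2 = 2
Step 2: 160 μL brought to 0.48 mL → factor 480/160 = 3
Dilution factor through tube 2 = 2 × 3 = 6
[tube 2] = 2.00 mM / 6 = 0.3333 mM = 333 μM

333 μM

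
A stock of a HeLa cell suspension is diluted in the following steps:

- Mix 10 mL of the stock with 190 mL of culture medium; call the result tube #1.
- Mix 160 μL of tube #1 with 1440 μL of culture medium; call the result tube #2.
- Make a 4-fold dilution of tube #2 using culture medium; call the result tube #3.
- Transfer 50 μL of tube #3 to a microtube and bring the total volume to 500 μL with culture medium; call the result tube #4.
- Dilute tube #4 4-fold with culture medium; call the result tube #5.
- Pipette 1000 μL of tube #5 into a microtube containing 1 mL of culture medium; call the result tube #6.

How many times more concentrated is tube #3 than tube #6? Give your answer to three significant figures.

80.0

Step 1: 10 mL + 190 mL = 200 mL total → factor 200/10 = 20
Step 2: 160 μL + 1440 μL = 1600 μL total → factor 1600/160 = 10
Step 3: 4-fold → factor 4
Step 4: 50 μL brought to 500 μL → factor 500/50 = 10
Step 5: 4-fold → factor 4
Step 6: 1000 μL + 1 mL = 2000 μL total → factor 2000/1000 = 2
Dilution factor to tube #3 = 800; to tube #6 = 64000
[tube #3]/[tube #6] = (factor to tube #6)/(factor to tube #3) = 64000/800 = 80.0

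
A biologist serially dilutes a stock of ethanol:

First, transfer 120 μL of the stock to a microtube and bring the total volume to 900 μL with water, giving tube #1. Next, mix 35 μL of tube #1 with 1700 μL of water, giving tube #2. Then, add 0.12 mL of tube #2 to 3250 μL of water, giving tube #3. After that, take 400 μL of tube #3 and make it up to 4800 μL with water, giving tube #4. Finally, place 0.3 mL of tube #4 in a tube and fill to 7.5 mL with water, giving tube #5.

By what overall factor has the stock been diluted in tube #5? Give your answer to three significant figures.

3.13 × 10^6

Step 1: 120 μL brought to 900 μL → factor 900/120 = 7.5
Step 2: 35 μL + 1700 μL = 1735 μL total → factor 1735/35 = 49.571
Step 3: 0.12 mL + 3250 μL = 3.37 mL total → factor 3.37/0.12 = 28.083
Step 4: 400 μL brought to 4800 μL → factor 4800/400 = 12
Step 5: 0.3 mL brought to 7.5 mL → factor 7.5/0.3 = 25
Overall dilution factor = 7.5 × 49.571 × 28.083 × 12 × 25 = 3.1323 × 10^6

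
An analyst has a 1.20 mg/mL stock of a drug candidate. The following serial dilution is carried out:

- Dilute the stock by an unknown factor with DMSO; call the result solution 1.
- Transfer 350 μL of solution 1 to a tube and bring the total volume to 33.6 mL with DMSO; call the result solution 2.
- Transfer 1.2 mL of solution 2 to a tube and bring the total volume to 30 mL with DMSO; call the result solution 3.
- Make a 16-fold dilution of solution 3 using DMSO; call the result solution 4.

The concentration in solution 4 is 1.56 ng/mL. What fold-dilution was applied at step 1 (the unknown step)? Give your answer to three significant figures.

20.0-fold

Step 1: unknown factor x
Step 2: 350 μL brought to 33.6 mL → factor 33600/350 = 96
Step 3: 1.2 mL brought to 30 mL → factor 30/1.2 = 25
Step 4: 16-fold → factor 16
Product of known-step factors = 38400
Overall factor = 1.20 mg/mL / (1.56 ng/mL) = 7.6923 × 10^5
x = 7.6923 × 10^5 / 38400 = 20.0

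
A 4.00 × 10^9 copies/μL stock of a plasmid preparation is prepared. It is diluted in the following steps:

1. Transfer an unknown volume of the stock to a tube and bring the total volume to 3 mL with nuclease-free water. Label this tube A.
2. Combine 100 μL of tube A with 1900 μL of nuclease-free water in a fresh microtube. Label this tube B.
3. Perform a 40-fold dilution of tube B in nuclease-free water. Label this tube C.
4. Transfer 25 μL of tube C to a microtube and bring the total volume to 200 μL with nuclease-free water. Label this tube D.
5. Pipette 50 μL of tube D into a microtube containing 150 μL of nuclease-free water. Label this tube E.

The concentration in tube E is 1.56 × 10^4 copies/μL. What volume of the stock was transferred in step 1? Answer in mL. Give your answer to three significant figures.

Step 1: v brought to 3 mL → factor = 3 mL/v
Step 2: 100 μL + 1900 μL = 2000 μL total → factor 2000/100 = 20
Step 3: 40-fold → factor 40
Step 4: 25 μL brought to 200 μL → factor 200/25 = 8
Step 5: 50 μL + 150 μL = 200 μL total → factor 200/50 = 4
Product of known-step factors = 25600
Overall factor = 4.00 × 10^9 copies/μL / (1.56 × 10^4 copies/μL) = 2.5641 × 10^5
Step-1 factor = 2.5641 × 10^5 / 25600 = 10.016
v = 3 mL / 10.016 = 0.300 mL

0.300 mL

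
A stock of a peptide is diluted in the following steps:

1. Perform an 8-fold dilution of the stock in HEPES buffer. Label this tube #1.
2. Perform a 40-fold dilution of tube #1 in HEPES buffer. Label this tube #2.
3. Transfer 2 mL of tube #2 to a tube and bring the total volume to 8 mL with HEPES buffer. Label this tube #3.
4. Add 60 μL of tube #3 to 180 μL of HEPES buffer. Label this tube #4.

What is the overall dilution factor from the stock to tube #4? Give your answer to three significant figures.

Step 1: 8-fold → factor 8
Step 2: 40-fold → factor 40
Step 3: 2 mL brought to 8 mL → factor 8/2 = 4
Step 4: 60 μL + 180 μL = 240 μL total → factor 240/60 = 4
Overall dilution factor = 8 × 40 × 4 × 4 = 5120

5.12 × 10^3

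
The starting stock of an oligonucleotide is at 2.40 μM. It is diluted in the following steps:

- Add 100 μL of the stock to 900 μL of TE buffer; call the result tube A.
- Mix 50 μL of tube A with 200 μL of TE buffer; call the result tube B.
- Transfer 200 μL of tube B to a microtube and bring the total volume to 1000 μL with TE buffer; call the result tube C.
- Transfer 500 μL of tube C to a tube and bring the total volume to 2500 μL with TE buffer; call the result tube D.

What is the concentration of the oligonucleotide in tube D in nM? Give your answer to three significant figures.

Step 1: 100 μL + 900 μL = 1000 μL total → factor 1000/100 = 10
Step 2: 50 μL + 200 μL = 250 μL total → factor 250/50 = 5
Step 3: 200 μL brought to 1000 μL → factor 1000/200 = 5
Step 4: 500 μL brought to 2500 μL → factor 2500/500 = 5
Overall dilution factor = 10 × 5 × 5 × 5 = 1250
Final = 2.40 μM / 1250 = 0.001920 μM = 1.92 nM

1.92 nM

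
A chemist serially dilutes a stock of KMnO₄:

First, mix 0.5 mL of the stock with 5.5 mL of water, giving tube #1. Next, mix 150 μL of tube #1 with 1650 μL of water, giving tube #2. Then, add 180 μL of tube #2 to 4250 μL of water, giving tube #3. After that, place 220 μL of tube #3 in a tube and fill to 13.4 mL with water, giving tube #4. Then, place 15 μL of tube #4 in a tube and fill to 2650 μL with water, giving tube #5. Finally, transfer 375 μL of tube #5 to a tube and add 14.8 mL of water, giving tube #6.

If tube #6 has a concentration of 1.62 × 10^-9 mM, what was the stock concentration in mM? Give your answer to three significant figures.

2.50 mM

Step 1: 0.5 mL + 5.5 mL = 6 mL total → factor 6/0.5 = 12
Step 2: 150 μL + 1650 μL = 1800 μL total → factor 1800/150 = 12
Step 3: 180 μL + 4250 μL = 4430 μL total → factor 4430/180 = 24.611
Step 4: 220 μL brought to 13.4 mL → factor 13400/220 = 60.909
Step 5: 15 μL brought to 2650 μL → factor 2650/15 = 176.67
Step 6: 375 μL + 14.8 mL = 15175 μL total → factor 15175/375 = 40.467
Overall dilution factor = 12 × 12 × 24.611 × 60.909 × 176.67 × 40.467 = 1.5432 × 10^9
Stock = 1.62 × 10^-9 mM × 1.5432 × 10^9 = 2.50 mM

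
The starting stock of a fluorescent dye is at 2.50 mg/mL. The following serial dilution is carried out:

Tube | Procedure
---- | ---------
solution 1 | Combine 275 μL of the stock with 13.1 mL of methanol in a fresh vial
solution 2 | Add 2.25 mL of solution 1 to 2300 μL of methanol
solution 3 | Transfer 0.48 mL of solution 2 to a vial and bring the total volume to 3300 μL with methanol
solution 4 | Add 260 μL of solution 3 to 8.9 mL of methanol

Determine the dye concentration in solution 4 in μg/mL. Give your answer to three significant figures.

Step 1: 275 μL + 13.1 mL = 13375 μL total → factor 13375/275 = 48.636
Step 2: 2.25 mL + 2300 μL = 4.55 mL total → factor 4.55/2.25 = 2.0222
Step 3: 0.48 mL brought to 3300 μL → factor 3.3/0.48 = 6.875
Step 4: 260 μL + 8.9 mL = 9160 μL total → factor 9160/260 = 35.231
Overall dilution factor = 48.636 × 2.0222 × 6.875 × 35.231 = 23822
Final = 2.50 mg/mL / 23822 = 0.0001049 mg/mL = 0.105 μg/mL

0.105 μg/mL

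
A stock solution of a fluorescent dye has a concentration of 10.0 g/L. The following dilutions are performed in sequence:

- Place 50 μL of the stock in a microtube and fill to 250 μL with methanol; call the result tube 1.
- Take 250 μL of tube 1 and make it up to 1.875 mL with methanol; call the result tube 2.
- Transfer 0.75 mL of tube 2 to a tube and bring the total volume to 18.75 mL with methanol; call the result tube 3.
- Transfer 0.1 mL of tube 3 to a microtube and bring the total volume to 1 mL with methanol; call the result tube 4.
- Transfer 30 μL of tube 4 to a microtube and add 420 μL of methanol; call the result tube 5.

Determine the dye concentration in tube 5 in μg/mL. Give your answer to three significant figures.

0.0711 μg/mL

Step 1: 50 μL brought to 250 μL → factor 250/50 = 5
Step 2: 250 μL brought to 1.875 mL → factor 1875/250 = 7.5
Step 3: 0.75 mL brought to 18.75 mL → factor 18.75/0.75 = 25
Step 4: 0.1 mL brought to 1 mL → factor 1/0.1 = 10
Step 5: 30 μL + 420 μL = 450 μL total → factor 450/30 = 15
Overall dilution factor = 5 × 7.5 × 25 × 10 × 15 = 1.4062 × 10^5
Final = 10.0 g/L / 1.4062 × 10^5 = 7.111 × 10^-5 g/L = 0.0711 μg/mL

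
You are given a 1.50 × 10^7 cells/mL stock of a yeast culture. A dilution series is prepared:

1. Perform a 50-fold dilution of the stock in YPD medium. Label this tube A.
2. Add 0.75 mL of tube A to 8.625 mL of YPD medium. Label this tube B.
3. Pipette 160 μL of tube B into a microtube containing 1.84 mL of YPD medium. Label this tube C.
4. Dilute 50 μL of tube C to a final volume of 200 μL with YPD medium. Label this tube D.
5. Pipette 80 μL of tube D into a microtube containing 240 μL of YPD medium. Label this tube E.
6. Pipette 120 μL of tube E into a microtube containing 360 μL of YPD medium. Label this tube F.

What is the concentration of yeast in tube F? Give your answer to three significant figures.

30.0 cells/mL

Step 1: 50-fold → factor 50
Step 2: 0.75 mL + 8.625 mL = 9.375 mL total → factor 9.375/0.75 = 12.5
Step 3: 160 μL + 1.84 mL = 2000 μL total → factor 2000/160 = 12.5
Step 4: 50 μL brought to 200 μL → factor 200/50 = 4
Step 5: 80 μL + 240 μL = 320 μL total → factor 320/80 = 4
Step 6: 120 μL + 360 μL = 480 μL total → factor 480/120 = 4
Overall dilution factor = 50 × 12.5 × 12.5 × 4 × 4 × 4 = 5 × 10^5
Final = 1.50 × 10^7 cells/mL / 5 × 10^5 = 30.0 cells/mL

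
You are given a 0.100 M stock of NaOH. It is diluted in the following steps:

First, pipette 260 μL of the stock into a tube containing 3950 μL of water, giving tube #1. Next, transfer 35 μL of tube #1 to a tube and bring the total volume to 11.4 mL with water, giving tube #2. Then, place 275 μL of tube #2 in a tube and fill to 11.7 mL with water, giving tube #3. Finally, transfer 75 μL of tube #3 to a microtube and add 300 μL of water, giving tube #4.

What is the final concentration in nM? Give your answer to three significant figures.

89.1 nM

Step 1: 260 μL + 3950 μL = 4210 μL total → factor 4210/260 = 16.192
Step 2: 35 μL brought to 11.4 mL → factor 11400/35 = 325.71
Step 3: 275 μL brought to 11.7 mL → factor 11700/275 = 42.545
Step 4: 75 μL + 300 μL = 375 μL total → factor 375/75 = 5
Overall dilution factor = 16.192 × 325.71 × 42.545 × 5 = 1.1219 × 10^6
Final = 0.100 M / 1.1219 × 10^6 = 8.913 × 10^-8 M = 89.1 nM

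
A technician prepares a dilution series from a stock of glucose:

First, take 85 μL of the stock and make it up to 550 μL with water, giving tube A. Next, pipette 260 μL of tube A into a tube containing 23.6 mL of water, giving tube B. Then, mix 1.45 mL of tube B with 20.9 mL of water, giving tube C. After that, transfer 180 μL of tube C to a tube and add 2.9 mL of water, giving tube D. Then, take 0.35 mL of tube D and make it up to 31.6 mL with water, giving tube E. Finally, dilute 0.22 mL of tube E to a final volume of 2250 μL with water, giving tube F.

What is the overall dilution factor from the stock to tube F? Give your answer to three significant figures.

1.45 × 10^8

Step 1: 85 μL brought to 550 μL → factor 550/85 = 6.4706
Step 2: 260 μL + 23.6 mL = 23860 μL total → factor 23860/260 = 91.769
Step 3: 1.45 mL + 20.9 mL = 22.35 mL total → factor 22.35/1.45 = 15.414
Step 4: 180 μL + 2.9 mL = 3080 μL total → factor 3080/180 = 17.111
Step 5: 0.35 mL brought to 31.6 mL → factor 31.6/0.35 = 90.286
Step 6: 0.22 mL brought to 2250 μL → factor 2.25/0.22 = 10.227
Overall dilution factor = 6.4706 × 91.769 × 15.414 × 17.111 × 90.286 × 10.227 = 1.4461 × 10^8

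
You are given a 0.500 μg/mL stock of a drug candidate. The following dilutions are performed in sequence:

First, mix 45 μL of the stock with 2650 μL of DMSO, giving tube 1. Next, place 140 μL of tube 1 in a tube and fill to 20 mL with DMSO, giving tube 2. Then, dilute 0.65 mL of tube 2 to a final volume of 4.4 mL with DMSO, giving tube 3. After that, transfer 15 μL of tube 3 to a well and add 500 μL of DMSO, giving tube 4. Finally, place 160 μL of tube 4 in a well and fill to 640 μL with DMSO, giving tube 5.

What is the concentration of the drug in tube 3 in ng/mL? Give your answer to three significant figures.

Step 1: 45 μL + 2650 μL = 2695 μL total → factor 2695/45 = 59.889
Step 2: 140 μL brought to 20 mL → factor 20000/140 = 142.86
Step 3: 0.65 mL brought to 4.4 mL → factor 4.4/0.65 = 6.7692
Dilution factor through tube 3 = 59.889 × 142.86 × 6.7692 = 57915
[tube 3] = 0.500 μg/mL / 57915 = 8.633 × 10^-6 μg/mL = 0.00863 ng/mL

0.00863 ng/mL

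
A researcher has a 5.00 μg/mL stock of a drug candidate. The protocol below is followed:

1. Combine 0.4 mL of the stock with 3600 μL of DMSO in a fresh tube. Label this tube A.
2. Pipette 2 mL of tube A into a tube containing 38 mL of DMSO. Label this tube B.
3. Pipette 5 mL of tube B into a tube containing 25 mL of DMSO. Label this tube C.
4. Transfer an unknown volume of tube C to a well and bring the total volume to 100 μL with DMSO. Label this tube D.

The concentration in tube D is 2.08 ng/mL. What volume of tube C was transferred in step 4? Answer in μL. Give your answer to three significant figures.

Step 1: 0.4 mL + 3600 μL = 4 mL total → factor 4/0.4 = 10
Step 2: 2 mL + 38 mL = 40 mL total → factor 40/2 = 20
Step 3: 5 mL + 25 mL = 30 mL total → factor 30/5 = 6
Step 4: v brought to 100 μL → factor = 100 μL/v
Product of known-step factors = 1200
Overall factor = 5.00 μg/mL / (2.08 ng/mL) = 2403.8
Step-4 factor = 2403.8 / 1200 = 2.0032
v = 100 μL / 2.0032 = 49.9 μL

49.9 μL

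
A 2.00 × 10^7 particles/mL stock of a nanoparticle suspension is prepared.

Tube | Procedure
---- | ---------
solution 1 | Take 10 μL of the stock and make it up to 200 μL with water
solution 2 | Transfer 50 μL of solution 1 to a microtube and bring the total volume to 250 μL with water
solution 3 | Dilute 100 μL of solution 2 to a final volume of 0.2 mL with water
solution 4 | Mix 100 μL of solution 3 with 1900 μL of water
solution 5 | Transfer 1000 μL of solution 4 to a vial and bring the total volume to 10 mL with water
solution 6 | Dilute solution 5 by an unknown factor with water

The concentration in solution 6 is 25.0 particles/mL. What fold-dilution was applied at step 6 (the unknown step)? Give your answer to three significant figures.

Step 1: 10 μL brought to 200 μL → factor 200/10 = 20
Step 2: 50 μL brought to 250 μL → factor 250/50 = 5
Step 3: 100 μL brought to 0.2 mL → factor 200/100 = 2
Step 4: 100 μL + 1900 μL = 2000 μL total → factor 2000/100 = 20
Step 5: 1000 μL brought to 10 mL → factor 10000/1000 = 10
Step 6: unknown factor x
Product of known-step factors = 40000
Overall factor = 2.00 × 10^7 particles/mL / (25.0 particles/mL) = 8 × 10^5
x = 8 × 10^5 / 40000 = 20.0

20.0-fold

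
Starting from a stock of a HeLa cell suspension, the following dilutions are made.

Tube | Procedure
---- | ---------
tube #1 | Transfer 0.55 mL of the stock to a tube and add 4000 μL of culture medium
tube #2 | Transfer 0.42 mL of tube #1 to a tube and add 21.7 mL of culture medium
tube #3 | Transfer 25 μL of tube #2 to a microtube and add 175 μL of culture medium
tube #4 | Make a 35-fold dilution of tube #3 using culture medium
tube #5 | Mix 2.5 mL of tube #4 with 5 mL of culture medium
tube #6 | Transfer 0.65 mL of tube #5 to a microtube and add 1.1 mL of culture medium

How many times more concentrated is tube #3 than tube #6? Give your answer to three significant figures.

283

Step 1: 0.55 mL + 4000 μL = 4.55 mL total → factor 4.55/0.55 = 8.2727
Step 2: 0.42 mL + 21.7 mL = 22.12 mL total → factor 22.12/0.42 = 52.667
Step 3: 25 μL + 175 μL = 200 μL total → factor 200/25 = 8
Step 4: 35-fold → factor 35
Step 5: 2.5 mL + 5 mL = 7.5 mL total → factor 7.5/2.5 = 3
Step 6: 0.65 mL + 1.1 mL = 1.75 mL total → factor 1.75/0.65 = 2.6923
Dilution factor to tube #3 = 3485.6; to tube #6 = 9.8535 × 10^5
[tube #3]/[tube #6] = (factor to tube #6)/(factor to tube #3) = 9.8535 × 10^5/3485.6 = 283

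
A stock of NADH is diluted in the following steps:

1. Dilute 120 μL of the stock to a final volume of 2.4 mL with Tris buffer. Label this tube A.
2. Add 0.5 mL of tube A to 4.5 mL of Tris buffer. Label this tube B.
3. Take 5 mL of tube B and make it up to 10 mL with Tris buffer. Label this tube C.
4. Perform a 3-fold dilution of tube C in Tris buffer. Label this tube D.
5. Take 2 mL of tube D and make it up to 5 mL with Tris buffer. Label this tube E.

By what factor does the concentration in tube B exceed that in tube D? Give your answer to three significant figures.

6.00

Step 1: 120 μL brought to 2.4 mL → factor 2400/120 = 20
Step 2: 0.5 mL + 4.5 mL = 5 mL total → factor 5/0.5 = 10
Step 3: 5 mL brought to 10 mL → factor 10/5 = 2
Step 4: 3-fold → factor 3
Dilution factor to tube B = 200; to tube D = 1200
[tube B]/[tube D] = (factor to tube D)/(factor to tube B) = 1200/200 = 6.00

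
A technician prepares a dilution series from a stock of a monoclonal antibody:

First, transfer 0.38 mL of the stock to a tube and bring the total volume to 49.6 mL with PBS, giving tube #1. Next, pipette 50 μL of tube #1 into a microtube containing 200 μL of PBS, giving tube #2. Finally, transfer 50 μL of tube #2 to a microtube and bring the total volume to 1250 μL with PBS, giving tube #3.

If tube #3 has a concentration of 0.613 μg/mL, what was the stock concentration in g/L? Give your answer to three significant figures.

Step 1: 0.38 mL brought to 49.6 mL → factor 49.6/0.38 = 130.53
Step 2: 50 μL + 200 μL = 250 μL total → factor 250/50 = 5
Step 3: 50 μL brought to 1250 μL → factor 1250/50 = 25
Overall dilution factor = 130.53 × 5 × 25 = 16316
Stock = 0.613 μg/mL × 16316 = 1.000 × 10^4 μg/mL = 10.0 g/L

10.0 g/L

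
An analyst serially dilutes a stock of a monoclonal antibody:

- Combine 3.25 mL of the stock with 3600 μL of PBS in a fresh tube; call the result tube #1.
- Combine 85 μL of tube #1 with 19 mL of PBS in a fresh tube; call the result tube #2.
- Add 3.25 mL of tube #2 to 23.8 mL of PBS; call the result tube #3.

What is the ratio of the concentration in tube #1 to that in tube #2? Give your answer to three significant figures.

225

Step 1: 3.25 mL + 3600 μL = 6.85 mL total → factor 6.85/3.25 = 2.1077
Step 2: 85 μL + 19 mL = 19085 μL total → factor 19085/85 = 224.53
Dilution factor to tube #1 = 2.1077; to tube #2 = 473.24
[tube #1]/[tube #2] = (factor to tube #2)/(factor to tube #1) = 473.24/2.1077 = 225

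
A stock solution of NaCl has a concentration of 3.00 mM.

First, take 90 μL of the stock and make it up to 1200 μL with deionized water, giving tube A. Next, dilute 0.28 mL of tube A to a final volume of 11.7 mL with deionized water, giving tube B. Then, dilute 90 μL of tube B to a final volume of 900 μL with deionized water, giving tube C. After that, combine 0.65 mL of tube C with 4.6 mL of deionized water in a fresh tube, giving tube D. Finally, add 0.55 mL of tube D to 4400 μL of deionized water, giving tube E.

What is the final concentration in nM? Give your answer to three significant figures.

Step 1: 90 μL brought to 1200 μL → factor 1200/90 = 13.333
Step 2: 0.28 mL brought to 11.7 mL → factor 11.7/0.28 = 41.786
Step 3: 90 μL brought to 900 μL → factor 900/90 = 10
Step 4: 0.65 mL + 4.6 mL = 5.25 mL total → factor 5.25/0.65 = 8.0769
Step 5: 0.55 mL + 4400 μL = 4.95 mL total → factor 4.95/0.55 = 9
Overall dilution factor = 13.333 × 41.786 × 10 × 8.0769 × 9 = 4.05 × 10^5
Final = 3.00 mM / 4.05 × 10^5 = 7.407 × 10^-6 mM = 7.41 nM

7.41 nM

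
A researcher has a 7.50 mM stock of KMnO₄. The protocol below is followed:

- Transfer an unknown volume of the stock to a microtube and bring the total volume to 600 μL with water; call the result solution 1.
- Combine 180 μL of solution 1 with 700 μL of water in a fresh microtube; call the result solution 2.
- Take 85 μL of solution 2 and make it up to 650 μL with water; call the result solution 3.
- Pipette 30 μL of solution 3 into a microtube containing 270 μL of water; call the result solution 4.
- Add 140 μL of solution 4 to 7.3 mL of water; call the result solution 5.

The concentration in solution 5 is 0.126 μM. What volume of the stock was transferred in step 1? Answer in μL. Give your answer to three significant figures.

200 μL

Step 1: v brought to 600 μL → factor = 600 μL/v
Step 2: 180 μL + 700 μL = 880 μL total → factor 880/180 = 4.8889
Step 3: 85 μL brought to 650 μL → factor 650/85 = 7.6471
Step 4: 30 μL + 270 μL = 300 μL total → factor 300/30 = 10
Step 5: 140 μL + 7.3 mL = 7440 μL total → factor 7440/140 = 53.143
Product of known-step factors = 19868
Overall factor = 7.50 mM / (0.126 μM) = 59524
Step-1 factor = 59524 / 19868 = 2.996
v = 600 μL / 2.996 = 200 μL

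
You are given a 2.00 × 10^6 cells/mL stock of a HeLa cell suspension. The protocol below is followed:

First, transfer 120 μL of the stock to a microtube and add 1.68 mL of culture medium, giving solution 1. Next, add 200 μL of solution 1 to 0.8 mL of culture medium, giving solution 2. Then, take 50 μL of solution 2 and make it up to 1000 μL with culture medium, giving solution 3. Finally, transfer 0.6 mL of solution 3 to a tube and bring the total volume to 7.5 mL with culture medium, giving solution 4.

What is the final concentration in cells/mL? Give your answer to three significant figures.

Step 1: 120 μL + 1.68 mL = 1800 μL total → factor 1800/120 = 15
Step 2: 200 μL + 0.8 mL = 1000 μL total → factor 1000/200 = 5
Step 3: 50 μL brought to 1000 μL → factor 1000/50 = 20
Step 4: 0.6 mL brought to 7.5 mL → factor 7.5/0.6 = 12.5
Overall dilution factor = 15 × 5 × 20 × 12.5 = 18750
Final = 2.00 × 10^6 cells/mL / 18750 = 107 cells/mL

107 cells/mL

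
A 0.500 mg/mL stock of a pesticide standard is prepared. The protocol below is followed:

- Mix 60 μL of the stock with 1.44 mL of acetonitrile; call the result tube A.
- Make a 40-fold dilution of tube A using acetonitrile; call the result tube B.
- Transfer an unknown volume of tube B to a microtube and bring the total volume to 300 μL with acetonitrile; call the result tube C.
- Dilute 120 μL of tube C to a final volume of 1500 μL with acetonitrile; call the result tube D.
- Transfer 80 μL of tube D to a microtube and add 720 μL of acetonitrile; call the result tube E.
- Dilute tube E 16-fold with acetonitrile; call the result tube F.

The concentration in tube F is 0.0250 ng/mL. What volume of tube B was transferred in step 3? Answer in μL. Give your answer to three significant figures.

30.0 μL

Step 1: 60 μL + 1.44 mL = 1500 μL total → factor 1500/60 = 25
Step 2: 40-fold → factor 40
Step 3: v brought to 300 μL → factor = 300 μL/v
Step 4: 120 μL brought to 1500 μL → factor 1500/120 = 12.5
Step 5: 80 μL + 720 μL = 800 μL total → factor 800/80 = 10
Step 6: 16-fold → factor 16
Product of known-step factors = 2 × 10^6
Overall factor = 0.500 mg/mL / (0.0250 ng/mL) = 2 × 10^7
Step-3 factor = 2 × 10^7 / 2 × 10^6 = 10
v = 300 μL / 10 = 30.0 μL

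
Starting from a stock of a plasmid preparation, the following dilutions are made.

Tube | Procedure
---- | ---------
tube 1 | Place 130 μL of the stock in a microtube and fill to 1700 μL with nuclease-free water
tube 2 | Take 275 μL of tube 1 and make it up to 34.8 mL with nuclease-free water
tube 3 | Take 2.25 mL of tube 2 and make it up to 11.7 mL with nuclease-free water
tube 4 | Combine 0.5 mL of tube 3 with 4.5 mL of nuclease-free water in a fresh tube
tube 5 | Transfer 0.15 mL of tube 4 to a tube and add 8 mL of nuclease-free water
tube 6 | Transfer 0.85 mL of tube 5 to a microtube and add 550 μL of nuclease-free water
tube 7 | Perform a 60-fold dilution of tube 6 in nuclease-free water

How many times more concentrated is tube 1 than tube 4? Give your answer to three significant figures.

6.58 × 10^3

Step 1: 130 μL brought to 1700 μL → factor 1700/130 = 13.077
Step 2: 275 μL brought to 34.8 mL → factor 34800/275 = 126.55
Step 3: 2.25 mL brought to 11.7 mL → factor 11.7/2.25 = 5.2
Step 4: 0.5 mL + 4.5 mL = 5 mL total → factor 5/0.5 = 10
Dilution factor to tube 1 = 13.077; to tube 4 = 86051
[tube 1]/[tube 4] = (factor to tube 4)/(factor to tube 1) = 86051/13.077 = 6.58 × 10^3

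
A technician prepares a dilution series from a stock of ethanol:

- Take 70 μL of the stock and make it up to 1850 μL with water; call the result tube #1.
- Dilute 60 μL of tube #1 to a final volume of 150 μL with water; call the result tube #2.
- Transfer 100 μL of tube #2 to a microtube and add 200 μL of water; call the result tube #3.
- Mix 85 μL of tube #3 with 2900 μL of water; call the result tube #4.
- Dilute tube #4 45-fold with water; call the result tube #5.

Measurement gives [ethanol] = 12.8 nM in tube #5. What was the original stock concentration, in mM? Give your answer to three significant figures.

Step 1: 70 μL brought to 1850 μL → factor 1850/70 = 26.429
Step 2: 60 μL brought to 150 μL → factor 150/60 = 2.5
Step 3: 100 μL + 200 μL = 300 μL total → factor 300/100 = 3
Step 4: 85 μL + 2900 μL = 2985 μL total → factor 2985/85 = 35.118
Step 5: 45-fold → factor 45
Overall dilution factor = 26.429 × 2.5 × 3 × 35.118 × 45 = 3.1324 × 10^5
Stock = 12.8 nM × 3.1324 × 10^5 = 4.009 × 10^6 nM = 4.01 mM

4.01 mM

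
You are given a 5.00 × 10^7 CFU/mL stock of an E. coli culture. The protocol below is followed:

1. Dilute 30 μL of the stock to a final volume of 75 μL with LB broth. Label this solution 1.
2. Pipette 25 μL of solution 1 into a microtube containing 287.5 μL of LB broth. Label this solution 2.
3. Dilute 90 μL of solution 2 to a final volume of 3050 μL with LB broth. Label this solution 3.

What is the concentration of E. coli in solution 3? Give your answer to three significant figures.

4.72 × 10^4 CFU/mL

Step 1: 30 μL brought to 75 μL → factor 75/30 = 2.5
Step 2: 25 μL + 287.5 μL = 312.5 μL total → factor 312.5/25 = 12.5
Step 3: 90 μL brought to 3050 μL → factor 3050/90 = 33.889
Overall dilution factor = 2.5 × 12.5 × 33.889 = 1059
Final = 5.00 × 10^7 CFU/mL / 1059 = 4.72 × 10^4 CFU/mL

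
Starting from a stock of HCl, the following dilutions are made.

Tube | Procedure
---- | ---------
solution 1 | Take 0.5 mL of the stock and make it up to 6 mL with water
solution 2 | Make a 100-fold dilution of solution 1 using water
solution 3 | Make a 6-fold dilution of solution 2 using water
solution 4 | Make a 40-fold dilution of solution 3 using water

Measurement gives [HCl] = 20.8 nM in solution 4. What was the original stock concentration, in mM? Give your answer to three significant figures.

5.99 mM

Step 1: 0.5 mL brought to 6 mL → factor 6/0.5 = 12
Step 2: 100-fold → factor 100
Step 3: 6-fold → factor 6
Step 4: 40-fold → factor 40
Overall dilution factor = 12 × 100 × 6 × 40 = 2.88 × 10^5
Stock = 20.8 nM × 2.88 × 10^5 = 5.990 × 10^6 nM = 5.99 mM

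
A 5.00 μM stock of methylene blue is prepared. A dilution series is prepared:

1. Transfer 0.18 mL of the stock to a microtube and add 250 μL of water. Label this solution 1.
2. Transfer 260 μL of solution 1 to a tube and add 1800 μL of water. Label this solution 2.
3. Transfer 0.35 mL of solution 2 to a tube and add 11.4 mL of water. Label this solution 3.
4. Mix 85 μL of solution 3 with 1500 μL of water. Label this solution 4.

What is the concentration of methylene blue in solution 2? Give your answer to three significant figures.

Step 1: 0.18 mL + 250 μL = 0.43 mL total → factor 0.43/0.18 = 2.3889
Step 2: 260 μL + 1800 μL = 2060 μL total → factor 2060/260 = 7.9231
Dilution factor through solution 2 = 2.3889 × 7.9231 = 18.927
[solution 2] = 5.00 μM / 18.927 = 0.264 μM

0.264 μM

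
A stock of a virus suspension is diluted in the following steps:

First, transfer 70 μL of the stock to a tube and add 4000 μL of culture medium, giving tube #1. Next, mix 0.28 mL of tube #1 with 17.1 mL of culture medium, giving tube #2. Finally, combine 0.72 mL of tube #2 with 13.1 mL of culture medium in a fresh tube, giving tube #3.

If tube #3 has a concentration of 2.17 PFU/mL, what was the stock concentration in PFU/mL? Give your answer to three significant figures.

Step 1: 70 μL + 4000 μL = 4070 μL total → factor 4070/70 = 58.143
Step 2: 0.28 mL + 17.1 mL = 17.38 mL total → factor 17.38/0.28 = 62.071
Step 3: 0.72 mL + 13.1 mL = 13.82 mL total → factor 13.82/0.72 = 19.194
Overall dilution factor = 58.143 × 62.071 × 19.194 = 69273
Stock = 2.17 PFU/mL × 69273 = 1.50 × 10^5 PFU/mL

1.50 × 10^5 PFU/mL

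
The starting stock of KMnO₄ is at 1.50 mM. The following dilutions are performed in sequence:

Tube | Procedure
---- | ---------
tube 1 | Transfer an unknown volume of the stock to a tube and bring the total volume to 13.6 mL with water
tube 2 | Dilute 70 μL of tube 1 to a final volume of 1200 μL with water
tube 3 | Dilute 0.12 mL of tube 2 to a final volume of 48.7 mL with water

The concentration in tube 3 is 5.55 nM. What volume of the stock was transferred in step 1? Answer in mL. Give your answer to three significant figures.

Step 1: v brought to 13.6 mL → factor = 13.6 mL/v
Step 2: 70 μL brought to 1200 μL → factor 1200/70 = 17.143
Step 3: 0.12 mL brought to 48.7 mL → factor 48.7/0.12 = 405.83
Product of known-step factors = 6957.1
Overall factor = 1.50 mM / (5.55 nM) = 2.7027 × 10^5
Step-1 factor = 2.7027 × 10^5 / 6957.1 = 38.848
v = 13.6 mL / 38.848 = 0.350 mL

0.350 mL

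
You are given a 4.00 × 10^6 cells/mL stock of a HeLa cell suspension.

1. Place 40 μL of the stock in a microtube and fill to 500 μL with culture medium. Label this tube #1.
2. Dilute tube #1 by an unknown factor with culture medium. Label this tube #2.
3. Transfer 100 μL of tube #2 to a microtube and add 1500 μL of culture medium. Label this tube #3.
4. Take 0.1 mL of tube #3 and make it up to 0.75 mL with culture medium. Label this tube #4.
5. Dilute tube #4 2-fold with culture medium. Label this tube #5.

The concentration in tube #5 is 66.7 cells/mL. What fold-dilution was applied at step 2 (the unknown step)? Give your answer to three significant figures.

20.0-fold

Step 1: 40 μL brought to 500 μL → factor 500/40 = 12.5
Step 2: unknown factor x
Step 3: 100 μL + 1500 μL = 1600 μL total → factor 1600/100 = 16
Step 4: 0.1 mL brought to 0.75 mL → factor 0.75/0.1 = 7.5
Step 5: 2-fold → factor 2
Product of known-step factors = 3000
Overall factor = 4.00 × 10^6 cells/mL / (66.7 cells/mL) = 59970
x = 59970 / 3000 = 20.0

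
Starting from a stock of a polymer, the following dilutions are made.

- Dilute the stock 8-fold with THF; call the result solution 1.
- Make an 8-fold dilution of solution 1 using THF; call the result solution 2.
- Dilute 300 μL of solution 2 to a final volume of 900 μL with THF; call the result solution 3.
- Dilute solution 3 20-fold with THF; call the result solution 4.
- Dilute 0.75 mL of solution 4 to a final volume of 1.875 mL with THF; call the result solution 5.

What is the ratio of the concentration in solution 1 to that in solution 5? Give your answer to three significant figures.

Step 1: 8-fold → factor 8
Step 2: 8-fold → factor 8
Step 3: 300 μL brought to 900 μL → factor 900/300 = 3
Step 4: 20-fold → factor 20
Step 5: 0.75 mL brought to 1.875 mL → factor 1.875/0.75 = 2.5
Dilution factor to solution 1 = 8; to solution 5 = 9600
[solution 1]/[solution 5] = (factor to solution 5)/(factor to solution 1) = 9600/8 = 1.20 × 10^3

1.20 × 10^3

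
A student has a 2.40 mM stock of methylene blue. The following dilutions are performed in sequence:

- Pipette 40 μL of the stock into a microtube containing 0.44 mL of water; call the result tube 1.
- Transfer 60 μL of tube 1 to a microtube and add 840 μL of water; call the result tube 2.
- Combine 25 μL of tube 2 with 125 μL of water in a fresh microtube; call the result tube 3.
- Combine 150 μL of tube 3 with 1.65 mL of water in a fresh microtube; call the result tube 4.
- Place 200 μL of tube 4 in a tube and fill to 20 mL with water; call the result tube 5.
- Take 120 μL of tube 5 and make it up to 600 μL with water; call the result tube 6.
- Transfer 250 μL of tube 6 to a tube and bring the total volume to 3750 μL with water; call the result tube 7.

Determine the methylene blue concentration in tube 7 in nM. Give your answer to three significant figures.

Step 1: 40 μL + 0.44 mL = 480 μL total → factor 480/40 = 12
Step 2: 60 μL + 840 μL = 900 μL total → factor 900/60 = 15
Step 3: 25 μL + 125 μL = 150 μL total → factor 150/25 = 6
Step 4: 150 μL + 1.65 mL = 1800 μL total → factor 1800/150 = 12
Step 5: 200 μL brought to 20 mL → factor 20000/200 = 100
Step 6: 120 μL brought to 600 μL → factor 600/120 = 5
Step 7: 250 μL brought to 3750 μL → factor 3750/250 = 15
Overall dilution factor = 12 × 15 × 6 × 12 × 100 × 5 × 15 = 9.72 × 10^7
Final = 2.40 mM / 9.72 × 10^7 = 2.469 × 10^-8 mM = 0.0247 nM

0.0247 nM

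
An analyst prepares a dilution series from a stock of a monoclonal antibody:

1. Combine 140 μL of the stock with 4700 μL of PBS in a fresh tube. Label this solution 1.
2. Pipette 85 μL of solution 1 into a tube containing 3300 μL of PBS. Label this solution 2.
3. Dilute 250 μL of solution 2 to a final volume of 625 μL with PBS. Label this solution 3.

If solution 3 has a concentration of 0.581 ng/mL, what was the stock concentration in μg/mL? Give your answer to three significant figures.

Step 1: 140 μL + 4700 μL = 4840 μL total → factor 4840/140 = 34.571
Step 2: 85 μL + 3300 μL = 3385 μL total → factor 3385/85 = 39.824
Step 3: 250 μL brought to 625 μL → factor 625/250 = 2.5
Overall dilution factor = 34.571 × 39.824 × 2.5 = 3441.9
Stock = 0.581 ng/mL × 3441.9 = 2000 ng/mL = 2.00 μg/mL

2.00 μg/mL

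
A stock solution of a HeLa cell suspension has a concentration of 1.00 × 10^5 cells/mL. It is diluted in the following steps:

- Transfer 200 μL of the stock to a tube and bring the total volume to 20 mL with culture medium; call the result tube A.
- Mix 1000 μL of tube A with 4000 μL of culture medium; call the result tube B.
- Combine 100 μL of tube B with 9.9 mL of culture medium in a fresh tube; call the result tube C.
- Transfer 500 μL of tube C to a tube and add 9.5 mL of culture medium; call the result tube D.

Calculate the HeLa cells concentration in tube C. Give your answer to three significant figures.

Step 1: 200 μL brought to 20 mL → factor 20000/200 = 100
Step 2: 1000 μL + 4000 μL = 5000 μL total → factor 5000/1000 = 5
Step 3: 100 μL + 9.9 mL = 10000 μL total → factor 10000/100 = 100
Dilution factor through tube C = 100 × 5 × 100 = 50000
[tube C] = 1.00 × 10^5 cells/mL / 50000 = 2.00 cells/mL

2.00 cells/mL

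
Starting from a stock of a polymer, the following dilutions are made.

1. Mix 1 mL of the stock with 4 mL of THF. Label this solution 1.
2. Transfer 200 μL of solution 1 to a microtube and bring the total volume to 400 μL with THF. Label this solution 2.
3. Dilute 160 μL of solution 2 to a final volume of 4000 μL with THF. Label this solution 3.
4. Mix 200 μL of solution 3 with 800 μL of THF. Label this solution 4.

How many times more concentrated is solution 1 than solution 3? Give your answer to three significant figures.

50.0

Step 1: 1 mL + 4 mL = 5 mL total → factor 5/1 = 5
Step 2: 200 μL brought to 400 μL → factor 400/200 = 2
Step 3: 160 μL brought to 4000 μL → factor 4000/160 = 25
Dilution factor to solution 1 = 5; to solution 3 = 250
[solution 1]/[solution 3] = (factor to solution 3)/(factor to solution 1) = 250/5 = 50.0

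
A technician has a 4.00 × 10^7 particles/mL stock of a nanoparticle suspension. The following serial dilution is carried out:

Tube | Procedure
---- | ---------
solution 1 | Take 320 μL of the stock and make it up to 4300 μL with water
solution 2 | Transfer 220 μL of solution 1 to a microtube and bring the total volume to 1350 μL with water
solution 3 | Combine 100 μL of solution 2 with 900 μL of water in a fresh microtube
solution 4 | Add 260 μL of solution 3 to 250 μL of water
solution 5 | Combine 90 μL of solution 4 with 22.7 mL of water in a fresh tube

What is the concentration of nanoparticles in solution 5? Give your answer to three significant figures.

97.7 particles/mL

Step 1: 320 μL brought to 4300 μL → factor 4300/320 = 13.438
Step 2: 220 μL brought to 1350 μL → factor 1350/220 = 6.1364
Step 3: 100 μL + 900 μL = 1000 μL total → factor 1000/100 = 10
Step 4: 260 μL + 250 μL = 510 μL total → factor 510/260 = 1.9615
Step 5: 90 μL + 22.7 mL = 22790 μL total → factor 22790/90 = 253.22
Overall dilution factor = 13.438 × 6.1364 × 10 × 1.9615 × 253.22 = 4.0957 × 10^5
Final = 4.00 × 10^7 particles/mL / 4.0957 × 10^5 = 97.7 particles/mL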